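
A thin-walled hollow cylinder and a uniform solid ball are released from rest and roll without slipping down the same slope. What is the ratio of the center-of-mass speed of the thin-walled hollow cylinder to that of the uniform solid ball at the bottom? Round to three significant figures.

v_ratio ≈ 0.837

Each satisfies Mgh = ½(1+k)Mv² with k = I/(MR²), so v ∝ 1/√(1+k).
For the thin-walled hollow cylinder k = 1; for the uniform solid ball k = 0.4.
v₁/v₂ = √((1+k₂)/(1+k₁)) = √(1.4/2) ≈ 0.837.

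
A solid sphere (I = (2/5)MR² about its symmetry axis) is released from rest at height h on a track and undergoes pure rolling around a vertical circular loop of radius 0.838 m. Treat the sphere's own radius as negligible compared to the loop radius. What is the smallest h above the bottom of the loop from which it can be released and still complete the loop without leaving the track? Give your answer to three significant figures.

h_min ≈ 2.26 m

Here I = (2/5)MR², so the shape factor k = I/(MR²) = 0.4.
At the top of the loop, the minimum-contact condition is Mg = Mv_top²/r, so v_top² = gr.
With ω = v/R, the kinetic energy at speed v is ½(1+k)Mv² = (7/10)Mv².
Energy conservation from release (height h) to the top (height 2r): Mgh = Mg(2r) + (7/10)M·gr.
Thus h_min = 2r + (1+k)r/2 = r(2 + 1.4/2) = 0.838 × 2.7 ≈ 2.26 m.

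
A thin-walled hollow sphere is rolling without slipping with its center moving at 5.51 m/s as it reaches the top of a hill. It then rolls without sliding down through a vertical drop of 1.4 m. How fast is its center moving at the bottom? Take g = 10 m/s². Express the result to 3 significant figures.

v ≈ 6.87 m/s

Here I = (2/3)MR², so the shape factor k = I/(MR²) = 2/3.
The rolling condition ω = v/R makes the rotational term ½I(v/R)² = ½kMv², so KE_total = ½(1+k)Mv² = (5/6)Mv².
Conserving energy between top and bottom: (5/6)Mv² = (5/6)Mv₀² + Mgh, hence v² = v₀² + 2gh/(1+k).
v = √(5.51² + 2×10×1.4/1.667) = √47.16 ≈ 6.87 m/s.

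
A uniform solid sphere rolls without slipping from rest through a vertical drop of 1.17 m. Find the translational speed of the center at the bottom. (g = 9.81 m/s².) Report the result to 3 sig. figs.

Here I = (2/5)MR², so the shape factor k = I/(MR²) = 0.4.
Rolling without slipping gives ω = v/R, so the total kinetic energy is ½Mv² + ½Iω² = ½(1+k)Mv² = (7/10)Mv².
Energy conservation: Mgh = (7/10)Mv², so v = √(2gh/(1+k)) = √(2 × 9.81 × 1.17 / 1.4) ≈ 4.05 m/s.

v ≈ 4.05 m/s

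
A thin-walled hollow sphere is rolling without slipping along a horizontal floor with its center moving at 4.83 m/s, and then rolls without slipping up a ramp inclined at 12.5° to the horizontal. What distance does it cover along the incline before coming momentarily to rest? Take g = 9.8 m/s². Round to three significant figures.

d ≈ 9.17 m

The moment of inertia is (2/3)MR², giving k ≡ I/(MR²) = 2/3.
The rolling condition ω = v/R makes the rotational term ½I(v/R)² = ½kMv², so KE_total = ½(1+k)Mv² = (5/6)Mv².
Setting this equal to Mgh gives the vertical rise h = (1+k)v₀²/(2g) = 1.667×4.83²/(2×9.8) = 1.984 m.
Along the incline, d = h/sinθ = 1.984/sin12.5° ≈ 9.17 m.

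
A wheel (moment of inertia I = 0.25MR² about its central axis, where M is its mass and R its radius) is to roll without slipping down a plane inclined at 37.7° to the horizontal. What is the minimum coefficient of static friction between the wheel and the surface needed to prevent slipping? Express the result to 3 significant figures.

With I = 0.25MR², the ratio k = I/(MR²) is 0.25.
Newton's second law down the slope: Mg sinθ − f = Ma. The torque equation fR = Iα (with α = a/R) gives f = kMa.
These give a = g sinθ/(1+k) and the required friction f = kMg sinθ/(1+k).
The normal force is N = Mg cosθ, so μ_min = f/N = k tanθ/(1+k).
μ_min = 0.25 × tan37.7° / 1.25 ≈ 0.155.

μ_min ≈ 0.155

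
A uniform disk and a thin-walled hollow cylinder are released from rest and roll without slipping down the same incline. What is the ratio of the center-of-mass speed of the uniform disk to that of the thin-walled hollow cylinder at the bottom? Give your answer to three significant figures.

Each satisfies Mgh = ½(1+k)Mv² with k = I/(MR²), so v ∝ 1/√(1+k).
For the uniform disk k = 0.5; for the thin-walled hollow cylinder k = 1.
v₁/v₂ = √((1+k₂)/(1+k₁)) = √(2/1.5) ≈ 1.15.

v_ratio ≈ 1.15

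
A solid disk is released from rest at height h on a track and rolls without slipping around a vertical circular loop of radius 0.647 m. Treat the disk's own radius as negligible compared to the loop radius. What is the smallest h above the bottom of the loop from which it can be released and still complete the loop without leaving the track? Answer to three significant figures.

h_min ≈ 1.78 m

Here I = (1/2)MR², so the shape factor k = I/(MR²) = 0.5.
At the top of the loop, the minimum-contact condition is Mg = Mv_top²/r, so v_top² = gr.
With ω = v/R, the kinetic energy at speed v is ½(1+k)Mv² = (3/4)Mv².
Energy conservation from release (height h) to the top (height 2r): Mgh = Mg(2r) + (3/4)M·gr.
Thus h_min = 2r + (1+k)r/2 = r(2 + 1.5/2) = 0.647 × 2.75 ≈ 1.78 m.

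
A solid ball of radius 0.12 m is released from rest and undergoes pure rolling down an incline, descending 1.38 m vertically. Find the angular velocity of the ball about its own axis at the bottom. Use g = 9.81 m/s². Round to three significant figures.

For this body I = (2/5)MR², i.e. k = I/(MR²) = 0.4.
Since it rolls without slipping, ω = v/R and KE = ½Mv² + ½Iω² = ½(1+k)Mv² = (7/10)Mv².
Energy conservation Mgh = ½(1+k)Mv² gives v = √(2gh/(1+k)) = √(2 × 9.81 × 1.38 / 1.4) = 4.398 m/s.
Then ω = v/R = 4.398 / 0.12 ≈ 36.6 rad/s.

ω ≈ 36.6 rad/s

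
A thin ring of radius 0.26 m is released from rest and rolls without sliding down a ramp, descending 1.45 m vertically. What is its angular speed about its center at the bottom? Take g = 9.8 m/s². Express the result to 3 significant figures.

ω ≈ 14.5 rad/s

Here I = MR², so the shape factor k = I/(MR²) = 1.
Pure rolling means v = ωR; then KE = ½Mv² + ½I(v/R)² = ½(1+k)Mv² = Mv².
Energy conservation Mgh = ½(1+k)Mv² gives v = √(2gh/(1+k)) = √(2 × 9.8 × 1.45 / 2) = 3.77 m/s.
Then ω = v/R = 3.77 / 0.26 ≈ 14.5 rad/s.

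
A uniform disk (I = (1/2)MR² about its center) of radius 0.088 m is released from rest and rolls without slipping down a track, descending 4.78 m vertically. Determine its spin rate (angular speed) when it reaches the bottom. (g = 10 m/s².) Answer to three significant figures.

With I = (1/2)MR², the ratio k = I/(MR²) is 0.5.
Rolling without slipping gives ω = v/R, so the total kinetic energy is ½Mv² + ½Iω² = ½(1+k)Mv² = (3/4)Mv².
Energy conservation Mgh = ½(1+k)Mv² gives v = √(2gh/(1+k)) = √(2 × 10 × 4.78 / 1.5) = 7.983 m/s.
Then ω = v/R = 7.983 / 0.088 ≈ 90.7 rad/s.

ω ≈ 90.7 rad/s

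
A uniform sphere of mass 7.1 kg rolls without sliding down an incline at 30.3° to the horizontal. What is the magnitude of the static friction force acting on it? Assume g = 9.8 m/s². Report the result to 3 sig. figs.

The moment of inertia is (2/5)MR², giving k ≡ I/(MR²) = 0.4.
Translational: Mg sinθ − f = Ma. Rotational about the CM: fR = Iα = kMRa, so f = kMa.
Combining, a = g sinθ/(1+k) and f = kMa = kMg sinθ/(1+k).
f = 0.4 × 7.1 × 9.8 × sin30.3° / 1.4 ≈ 10.0 N.

f ≈ 10.0 N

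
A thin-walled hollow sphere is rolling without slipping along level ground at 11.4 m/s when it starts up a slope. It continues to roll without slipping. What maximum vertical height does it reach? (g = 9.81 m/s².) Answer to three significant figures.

h ≈ 11.0 m

The moment of inertia is (2/3)MR², giving k ≡ I/(MR²) = 2/3.
Pure rolling means v = ωR; then KE = ½Mv² + ½I(v/R)² = ½(1+k)Mv² = (5/6)Mv².
All of this converts to potential energy at the highest point: (5/6)Mv₀² = Mgh.
Thus h = (1+k)v₀²/(2g) = 1.667 × 11.4² / (2 × 9.81) ≈ 11.0 m.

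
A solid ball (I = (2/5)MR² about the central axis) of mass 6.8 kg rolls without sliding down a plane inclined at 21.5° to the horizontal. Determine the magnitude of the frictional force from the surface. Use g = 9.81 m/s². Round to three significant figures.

With I = (2/5)MR², the ratio k = I/(MR²) is 0.4.
Translational: Mg sinθ − f = Ma. Rotational about the CM: fR = Iα = kMRa, so f = kMa.
Combining, a = g sinθ/(1+k) and f = kMa = kMg sinθ/(1+k).
f = 0.4 × 6.8 × 9.81 × sin21.5° / 1.4 ≈ 6.99 N.

f ≈ 6.99 N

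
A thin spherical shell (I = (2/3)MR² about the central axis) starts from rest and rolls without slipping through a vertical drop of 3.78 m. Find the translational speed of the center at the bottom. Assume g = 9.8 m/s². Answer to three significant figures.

Here I = (2/3)MR², so the shape factor k = I/(MR²) = 2/3.
Rolling without slipping gives ω = v/R, so the total kinetic energy is ½Mv² + ½Iω² = ½(1+k)Mv² = (5/6)Mv².
Energy conservation: Mgh = (5/6)Mv², so v = √(2gh/(1+k)) = √(2 × 9.8 × 3.78 / 1.667) ≈ 6.67 m/s.

v ≈ 6.67 m/s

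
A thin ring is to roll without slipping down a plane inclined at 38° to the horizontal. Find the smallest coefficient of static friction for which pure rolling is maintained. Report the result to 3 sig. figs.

μ_min ≈ 0.391

Here I = MR², so the shape factor k = I/(MR²) = 1.
Newton's second law down the slope: Mg sinθ − f = Ma. The torque equation fR = Iα (with α = a/R) gives f = kMa.
These give a = g sinθ/(1+k) and the required friction f = kMg sinθ/(1+k).
With N = Mg cosθ, the no-slip condition f ≤ μN gives μ_min = f/N = k tanθ/(1+k).
μ_min = 1 × tan38° / 2 ≈ 0.391.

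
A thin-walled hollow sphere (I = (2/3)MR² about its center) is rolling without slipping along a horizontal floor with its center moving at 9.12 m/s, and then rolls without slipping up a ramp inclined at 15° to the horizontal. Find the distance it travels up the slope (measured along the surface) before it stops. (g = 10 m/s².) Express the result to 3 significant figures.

With I = (2/3)MR², the ratio k = I/(MR²) is 2/3.
Rolling without slipping gives ω = v/R, so the total kinetic energy is ½Mv² + ½Iω² = ½(1+k)Mv² = (5/6)Mv².
Setting this equal to Mgh gives the vertical rise h = (1+k)v₀²/(2g) = 1.667×9.12²/(2×10) = 6.931 m.
The distance along the slope is d = h/sinθ = 6.931/sin15° ≈ 26.8 m.

d ≈ 26.8 m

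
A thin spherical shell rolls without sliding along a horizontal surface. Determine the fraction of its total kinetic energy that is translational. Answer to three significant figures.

fraction ≈ 0.600

For this body I = (2/3)MR², i.e. k = I/(MR²) = 2/3.
With ω = v/R, KE_trans = ½Mv² and KE_rot = ½Iω² = ½kMv², so KE_total = ½(1+k)Mv².
The translational fraction is therefore 1/(1+k) = 1/1.667 ≈ 0.600.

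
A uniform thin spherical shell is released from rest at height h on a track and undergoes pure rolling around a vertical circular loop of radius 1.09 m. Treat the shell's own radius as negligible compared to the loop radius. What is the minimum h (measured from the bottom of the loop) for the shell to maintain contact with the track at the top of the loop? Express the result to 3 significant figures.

h_min ≈ 3.09 m

For this body I = (2/3)MR², i.e. k = I/(MR²) = 2/3.
At the top of the loop, the minimum-contact condition is Mg = Mv_top²/r, so v_top² = gr.
With ω = v/R, the kinetic energy at speed v is ½(1+k)Mv² = (5/6)Mv².
Energy conservation from release (height h) to the top (height 2r): Mgh = Mg(2r) + (5/6)M·gr.
Thus h_min = 2r + (1+k)r/2 = r(2 + 1.667/2) = 1.09 × 2.833 ≈ 3.09 m.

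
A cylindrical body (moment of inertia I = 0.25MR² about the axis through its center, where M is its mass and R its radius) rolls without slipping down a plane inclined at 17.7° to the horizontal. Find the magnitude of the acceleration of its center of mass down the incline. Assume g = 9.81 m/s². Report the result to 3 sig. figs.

a ≈ 2.39 m/s²

For this body I = 0.25MR², i.e. k = I/(MR²) = 0.25.
Newton's second law down the slope: Mg sinθ − f = Ma. The torque equation fR = Iα (with α = a/R) gives f = kMa.
Eliminating f: Mg sinθ = (1+k)Ma, so a = g sinθ/(1+k) = 9.81 × sin17.7° / 1.25 ≈ 2.39 m/s².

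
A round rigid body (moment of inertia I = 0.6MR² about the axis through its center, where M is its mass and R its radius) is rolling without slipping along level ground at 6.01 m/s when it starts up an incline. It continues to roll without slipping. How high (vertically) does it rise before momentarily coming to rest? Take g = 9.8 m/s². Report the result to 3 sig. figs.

The moment of inertia is 0.6MR², giving k ≡ I/(MR²) = 0.6.
Since it rolls without slipping, ω = v/R and KE = ½Mv² + ½Iω² = ½(1+k)Mv² = (4/5)Mv².
All of this converts to potential energy at the highest point: (4/5)Mv₀² = Mgh.
Thus h = (1+k)v₀²/(2g) = 1.6 × 6.01² / (2 × 9.8) ≈ 2.95 m.

h ≈ 2.95 m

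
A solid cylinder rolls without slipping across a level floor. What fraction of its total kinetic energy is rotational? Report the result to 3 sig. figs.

fraction ≈ 0.333

For this body I = (1/2)MR², i.e. k = I/(MR²) = 0.5.
Since ω = v/R, the translational part is ½Mv² and the rotational part is ½I(v/R)² = ½kMv²; the total is ½(1+k)Mv².
The rotational fraction is therefore k/(1+k) = 0.5/1.5 ≈ 0.333.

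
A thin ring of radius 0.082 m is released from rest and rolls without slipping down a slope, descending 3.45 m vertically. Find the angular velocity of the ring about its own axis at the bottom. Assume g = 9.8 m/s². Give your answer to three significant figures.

ω ≈ 70.9 rad/s

With I = MR², the ratio k = I/(MR²) is 1.
Rolling without slipping gives ω = v/R, so the total kinetic energy is ½Mv² + ½Iω² = ½(1+k)Mv² = Mv².
Energy conservation Mgh = ½(1+k)Mv² gives v = √(2gh/(1+k)) = √(2 × 9.8 × 3.45 / 2) = 5.815 m/s.
The angular speed follows from ω = v/R = 5.815/0.082 ≈ 70.9 rad/s.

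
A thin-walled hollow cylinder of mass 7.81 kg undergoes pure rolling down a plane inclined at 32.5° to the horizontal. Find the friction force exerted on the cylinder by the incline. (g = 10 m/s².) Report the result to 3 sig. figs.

Here I = MR², so the shape factor k = I/(MR²) = 1.
Translational: Mg sinθ − f = Ma. Rotational about the CM: fR = Iα = kMRa, so f = kMa.
Combining, a = g sinθ/(1+k) and f = kMa = kMg sinθ/(1+k).
f = 1 × 7.81 × 10 × sin32.5° / 2 ≈ 21.0 N.

f ≈ 21.0 N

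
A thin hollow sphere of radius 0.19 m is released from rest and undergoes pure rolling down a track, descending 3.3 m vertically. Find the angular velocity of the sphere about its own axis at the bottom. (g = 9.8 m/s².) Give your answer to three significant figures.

ω ≈ 32.8 rad/s

The moment of inertia is (2/3)MR², giving k ≡ I/(MR²) = 2/3.
The rolling condition ω = v/R makes the rotational term ½I(v/R)² = ½kMv², so KE_total = ½(1+k)Mv² = (5/6)Mv².
Energy conservation Mgh = ½(1+k)Mv² gives v = √(2gh/(1+k)) = √(2 × 9.8 × 3.3 / 1.667) = 6.23 m/s.
The angular speed follows from ω = v/R = 6.23/0.19 ≈ 32.8 rad/s.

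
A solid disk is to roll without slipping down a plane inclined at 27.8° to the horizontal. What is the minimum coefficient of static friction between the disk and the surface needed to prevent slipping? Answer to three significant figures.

With I = (1/2)MR², the ratio k = I/(MR²) is 0.5.
Along the incline Mg sinθ − f = Ma, and torque about the center fR = Iα = kMR²(a/R) gives f = kMa.
These give a = g sinθ/(1+k) and the required friction f = kMg sinθ/(1+k).
The normal force is N = Mg cosθ, so μ_min = f/N = k tanθ/(1+k).
μ_min = 0.5 × tan27.8° / 1.5 ≈ 0.176.

μ_min ≈ 0.176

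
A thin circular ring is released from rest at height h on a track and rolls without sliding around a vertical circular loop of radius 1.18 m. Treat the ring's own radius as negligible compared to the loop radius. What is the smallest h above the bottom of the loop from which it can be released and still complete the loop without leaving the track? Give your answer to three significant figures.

h_min ≈ 3.54 m

With I = MR², the ratio k = I/(MR²) is 1.
At the top, contact is just lost when gravity alone supplies the centripetal force: Mg = Mv_top²/r, i.e. v_top² = gr.
With ω = v/R, the kinetic energy at speed v is ½(1+k)Mv² = Mv².
Energy conservation from release (height h) to the top (height 2r): Mgh = Mg(2r) + M·gr.
Thus h_min = 2r + (1+k)r/2 = r(2 + 2/2) = 1.18 × 3 ≈ 3.54 m.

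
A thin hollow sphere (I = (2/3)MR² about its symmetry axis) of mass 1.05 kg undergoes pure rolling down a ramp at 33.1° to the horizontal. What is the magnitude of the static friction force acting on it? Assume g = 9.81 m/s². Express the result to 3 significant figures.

With I = (2/3)MR², the ratio k = I/(MR²) is 2/3.
Newton's second law down the slope: Mg sinθ − f = Ma. The torque equation fR = Iα (with α = a/R) gives f = kMa.
Combining, a = g sinθ/(1+k) and f = kMa = kMg sinθ/(1+k).
f = (2/3) × 1.05 × 9.81 × sin33.1° / 1.667 ≈ 2.25 N.

f ≈ 2.25 N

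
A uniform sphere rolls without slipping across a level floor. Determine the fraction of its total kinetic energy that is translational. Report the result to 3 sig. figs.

The moment of inertia is (2/5)MR², giving k ≡ I/(MR²) = 0.4.
With ω = v/R, KE_trans = ½Mv² and KE_rot = ½Iω² = ½kMv², so KE_total = ½(1+k)Mv².
The translational fraction is therefore 1/(1+k) = 1/1.4 ≈ 0.714.

fraction ≈ 0.714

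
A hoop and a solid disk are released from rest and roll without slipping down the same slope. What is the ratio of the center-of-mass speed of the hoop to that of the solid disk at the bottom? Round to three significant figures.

Each satisfies Mgh = ½(1+k)Mv² with k = I/(MR²), so v ∝ 1/√(1+k).
For the hoop k = 1; for the solid disk k = 0.5.
v₁/v₂ = √((1+k₂)/(1+k₁)) = √(1.5/2) ≈ 0.866.

v_ratio ≈ 0.866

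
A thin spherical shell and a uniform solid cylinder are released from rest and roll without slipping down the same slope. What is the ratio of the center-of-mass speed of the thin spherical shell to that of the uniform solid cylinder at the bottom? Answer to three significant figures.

v_ratio ≈ 0.949

Each satisfies Mgh = ½(1+k)Mv² with k = I/(MR²), so v ∝ 1/√(1+k).
For the thin spherical shell k = 2/3; for the uniform solid cylinder k = 0.5.
v₁/v₂ = √((1+k₂)/(1+k₁)) = √(1.5/1.667) ≈ 0.949.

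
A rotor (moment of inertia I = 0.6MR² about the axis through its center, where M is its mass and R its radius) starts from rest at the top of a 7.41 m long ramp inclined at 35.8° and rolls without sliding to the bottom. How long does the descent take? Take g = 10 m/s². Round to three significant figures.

With I = 0.6MR², the ratio k = I/(MR²) is 0.6.
Along the incline Mg sinθ − f = Ma, and torque about the center fR = Iα = kMR²(a/R) gives f = kMa.
Hence a = g sinθ/(1+k) = 10×sin35.8°/1.6 = 3.656 m/s².
Starting from rest, L = ½at², so t = √(2L/a) = √(2×7.41/3.656) ≈ 2.01 s.

t ≈ 2.01 s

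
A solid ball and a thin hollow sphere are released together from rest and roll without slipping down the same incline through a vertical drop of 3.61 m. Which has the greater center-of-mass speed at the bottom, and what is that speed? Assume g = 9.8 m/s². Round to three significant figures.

the solid ball, at v ≈ 7.11 m/s

For rolling without slipping, Mgh = ½(1+k)Mv² where k = I/(MR²), so v = √(2gh/(1+k)).
Solid ball: k = 0.4, giving v = √(2×9.8×3.61/1.4) = 7.109 m/s.
Thin hollow sphere: k = 2/3, giving v = √(2×9.8×3.61/1.667) = 6.516 m/s.
The smaller k wins: the solid ball, at ≈ 7.11 m/s.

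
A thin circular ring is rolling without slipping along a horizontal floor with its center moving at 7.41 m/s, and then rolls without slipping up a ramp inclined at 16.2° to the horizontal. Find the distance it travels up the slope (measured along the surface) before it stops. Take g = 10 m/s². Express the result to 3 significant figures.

d ≈ 19.7 m

With I = MR², the ratio k = I/(MR²) is 1.
Rolling without slipping gives ω = v/R, so the total kinetic energy is ½Mv² + ½Iω² = ½(1+k)Mv² = Mv².
Setting this equal to Mgh gives the vertical rise h = (1+k)v₀²/(2g) = 2×7.41²/(2×10) = 5.491 m.
Along the incline, d = h/sinθ = 5.491/sin16.2° ≈ 19.7 m.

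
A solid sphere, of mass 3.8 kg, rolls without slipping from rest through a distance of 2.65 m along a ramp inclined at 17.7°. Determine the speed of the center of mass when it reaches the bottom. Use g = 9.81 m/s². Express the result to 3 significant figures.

v ≈ 3.36 m/s

With I = (2/5)MR², the ratio k = I/(MR²) is 0.4.
Rolling without slipping gives ω = v/R, so the total kinetic energy is ½Mv² + ½Iω² = ½(1+k)Mv² = (7/10)Mv².
The vertical drop is h = L sinθ = 2.65 × sin17.7° = 0.8057 m.
Energy conservation: Mgh = (7/10)Mv², so v = √(2gh/(1+k)) = √(2 × 9.81 × 0.8057 / 1.4) ≈ 3.36 m/s.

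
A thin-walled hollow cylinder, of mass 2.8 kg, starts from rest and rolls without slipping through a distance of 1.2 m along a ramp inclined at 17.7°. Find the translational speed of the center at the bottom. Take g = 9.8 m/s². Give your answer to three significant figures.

The moment of inertia is MR², giving k ≡ I/(MR²) = 1.
Pure rolling means v = ωR; then KE = ½Mv² + ½I(v/R)² = ½(1+k)Mv² = Mv².
The vertical drop is h = L sinθ = 1.2 × sin17.7° = 0.3648 m.
Setting Mgh = Mv² gives v = √(2gh/(1+k)) = √(2·9.8·0.3648/2) ≈ 1.89 m/s.

v ≈ 1.89 m/s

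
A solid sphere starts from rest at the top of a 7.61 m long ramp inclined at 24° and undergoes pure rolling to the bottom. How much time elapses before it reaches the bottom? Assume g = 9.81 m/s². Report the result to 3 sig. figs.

The moment of inertia is (2/5)MR², giving k ≡ I/(MR²) = 0.4.
Newton's second law down the slope: Mg sinθ − f = Ma. The torque equation fR = Iα (with α = a/R) gives f = kMa.
Hence a = g sinθ/(1+k) = 9.81×sin24°/1.4 = 2.85 m/s².
With constant a from rest, t = √(2L/a) = √(2·7.61/2.85) ≈ 2.31 s.

t ≈ 2.31 s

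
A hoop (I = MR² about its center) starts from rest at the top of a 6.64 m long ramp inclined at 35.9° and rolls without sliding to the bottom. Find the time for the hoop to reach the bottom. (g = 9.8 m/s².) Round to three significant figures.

The moment of inertia is MR², giving k ≡ I/(MR²) = 1.
Newton's second law down the slope: Mg sinθ − f = Ma. The torque equation fR = Iα (with α = a/R) gives f = kMa.
Hence a = g sinθ/(1+k) = 9.8×sin35.9°/2 = 2.873 m/s².
Starting from rest, L = ½at², so t = √(2L/a) = √(2×6.64/2.873) ≈ 2.15 s.

t ≈ 2.15 s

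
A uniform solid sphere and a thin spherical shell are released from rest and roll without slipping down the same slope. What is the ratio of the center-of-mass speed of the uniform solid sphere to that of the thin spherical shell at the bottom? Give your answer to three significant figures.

v_ratio ≈ 1.09

Each satisfies Mgh = ½(1+k)Mv² with k = I/(MR²), so v ∝ 1/√(1+k).
For the uniform solid sphere k = 0.4; for the thin spherical shell k = 2/3.
v₁/v₂ = √((1+k₂)/(1+k₁)) = √(1.667/1.4) ≈ 1.09.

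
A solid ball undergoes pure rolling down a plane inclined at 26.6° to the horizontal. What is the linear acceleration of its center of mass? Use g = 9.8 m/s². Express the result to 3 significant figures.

a ≈ 3.13 m/s²

With I = (2/5)MR², the ratio k = I/(MR²) is 0.4.
Along the incline Mg sinθ − f = Ma, and torque about the center fR = Iα = kMR²(a/R) gives f = kMa.
Eliminating f: Mg sinθ = (1+k)Ma, so a = g sinθ/(1+k) = 9.8 × sin26.6° / 1.4 ≈ 3.13 m/s².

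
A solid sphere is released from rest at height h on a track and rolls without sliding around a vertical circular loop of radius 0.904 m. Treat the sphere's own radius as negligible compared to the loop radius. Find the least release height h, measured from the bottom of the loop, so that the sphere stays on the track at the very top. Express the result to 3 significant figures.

With I = (2/5)MR², the ratio k = I/(MR²) is 0.4.
At the top, contact is just lost when gravity alone supplies the centripetal force: Mg = Mv_top²/r, i.e. v_top² = gr.
With ω = v/R, the kinetic energy at speed v is ½(1+k)Mv² = (7/10)Mv².
Energy conservation from release (height h) to the top (height 2r): Mgh = Mg(2r) + (7/10)M·gr.
Thus h_min = 2r + (1+k)r/2 = r(2 + 1.4/2) = 0.904 × 2.7 ≈ 2.44 m.

h_min ≈ 2.44 m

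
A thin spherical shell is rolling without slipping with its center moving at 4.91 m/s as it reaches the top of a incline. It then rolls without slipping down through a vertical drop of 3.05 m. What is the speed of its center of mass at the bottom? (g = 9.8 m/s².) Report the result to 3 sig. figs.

v ≈ 7.74 m/s

For this body I = (2/3)MR², i.e. k = I/(MR²) = 2/3.
The rolling condition ω = v/R makes the rotational term ½I(v/R)² = ½kMv², so KE_total = ½(1+k)Mv² = (5/6)Mv².
Energy conservation: (5/6)Mv₀² + Mgh = (5/6)Mv², so v² = v₀² + 2gh/(1+k).
v = √(4.91² + 2×9.8×3.05/1.667) = √59.98 ≈ 7.74 m/s.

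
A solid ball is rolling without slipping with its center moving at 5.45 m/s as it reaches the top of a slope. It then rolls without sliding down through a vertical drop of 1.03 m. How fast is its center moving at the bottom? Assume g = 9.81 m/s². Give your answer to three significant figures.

v ≈ 6.64 m/s

With I = (2/5)MR², the ratio k = I/(MR²) is 0.4.
The rolling condition ω = v/R makes the rotational term ½I(v/R)² = ½kMv², so KE_total = ½(1+k)Mv² = (7/10)Mv².
Energy conservation: (7/10)Mv₀² + Mgh = (7/10)Mv², so v² = v₀² + 2gh/(1+k).
v = √(5.45² + 2×9.81×1.03/1.4) = √44.14 ≈ 6.64 m/s.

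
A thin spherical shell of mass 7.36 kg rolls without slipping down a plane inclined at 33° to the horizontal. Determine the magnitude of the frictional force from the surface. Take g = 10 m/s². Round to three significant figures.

With I = (2/3)MR², the ratio k = I/(MR²) is 2/3.
Translational: Mg sinθ − f = Ma. Rotational about the CM: fR = Iα = kMRa, so f = kMa.
Combining, a = g sinθ/(1+k) and f = kMa = kMg sinθ/(1+k).
f = (2/3) × 7.36 × 10 × sin33° / 1.667 ≈ 16.0 N.

f ≈ 16.0 N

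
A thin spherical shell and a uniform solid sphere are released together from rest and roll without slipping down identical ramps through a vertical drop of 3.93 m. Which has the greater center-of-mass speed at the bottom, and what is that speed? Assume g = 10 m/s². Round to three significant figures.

the uniform solid sphere, at v ≈ 7.49 m/s

For rolling without slipping, Mgh = ½(1+k)Mv² where k = I/(MR²), so v = √(2gh/(1+k)).
Thin spherical shell: k = 2/3, giving v = √(2×10×3.93/1.667) = 6.867 m/s.
Uniform solid sphere: k = 0.4, giving v = √(2×10×3.93/1.4) = 7.493 m/s.
The smaller k wins: the uniform solid sphere, at ≈ 7.49 m/s.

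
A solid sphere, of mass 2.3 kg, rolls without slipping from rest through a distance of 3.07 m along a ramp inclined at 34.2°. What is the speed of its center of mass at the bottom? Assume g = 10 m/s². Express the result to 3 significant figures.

Here I = (2/5)MR², so the shape factor k = I/(MR²) = 0.4.
Since it rolls without slipping, ω = v/R and KE = ½Mv² + ½Iω² = ½(1+k)Mv² = (7/10)Mv².
The vertical drop is h = L sinθ = 3.07 × sin34.2° = 1.726 m.
Setting Mgh = (7/10)Mv² gives v = √(2gh/(1+k)) = √(2·10·1.726/1.4) ≈ 4.97 m/s.

v ≈ 4.97 m/s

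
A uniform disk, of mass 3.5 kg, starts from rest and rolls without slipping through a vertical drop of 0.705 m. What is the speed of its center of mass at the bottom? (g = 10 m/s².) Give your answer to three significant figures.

v ≈ 3.07 m/s

With I = (1/2)MR², the ratio k = I/(MR²) is 0.5.
The rolling condition ω = v/R makes the rotational term ½I(v/R)² = ½kMv², so KE_total = ½(1+k)Mv² = (3/4)Mv².
Setting Mgh = (3/4)Mv² gives v = √(2gh/(1+k)) = √(2·10·0.705/1.5) ≈ 3.07 m/s.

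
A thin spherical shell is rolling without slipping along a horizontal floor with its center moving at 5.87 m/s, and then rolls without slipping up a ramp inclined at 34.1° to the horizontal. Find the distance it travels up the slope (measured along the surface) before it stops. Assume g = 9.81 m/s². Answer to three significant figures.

d ≈ 5.22 m

For this body I = (2/3)MR², i.e. k = I/(MR²) = 2/3.
Pure rolling means v = ωR; then KE = ½Mv² + ½I(v/R)² = ½(1+k)Mv² = (5/6)Mv².
Setting this equal to Mgh gives the vertical rise h = (1+k)v₀²/(2g) = 1.667×5.87²/(2×9.81) = 2.927 m.
The distance along the slope is d = h/sinθ = 2.927/sin34.1° ≈ 5.22 m.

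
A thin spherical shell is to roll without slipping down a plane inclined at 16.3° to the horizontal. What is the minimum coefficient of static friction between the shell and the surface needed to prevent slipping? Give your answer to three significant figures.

μ_min ≈ 0.117

For this body I = (2/3)MR², i.e. k = I/(MR²) = 2/3.
Translational: Mg sinθ − f = Ma. Rotational about the CM: fR = Iα = kMRa, so f = kMa.
These give a = g sinθ/(1+k) and the required friction f = kMg sinθ/(1+k).
The normal force is N = Mg cosθ, so μ_min = f/N = k tanθ/(1+k).
μ_min = (2/3) × tan16.3° / 1.667 ≈ 0.117.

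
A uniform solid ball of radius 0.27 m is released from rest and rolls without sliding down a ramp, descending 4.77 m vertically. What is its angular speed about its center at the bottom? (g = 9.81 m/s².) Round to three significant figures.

Here I = (2/5)MR², so the shape factor k = I/(MR²) = 0.4.
Since it rolls without slipping, ω = v/R and KE = ½Mv² + ½Iω² = ½(1+k)Mv² = (7/10)Mv².
Energy conservation Mgh = ½(1+k)Mv² gives v = √(2gh/(1+k)) = √(2 × 9.81 × 4.77 / 1.4) = 8.176 m/s.
Then ω = v/R = 8.176 / 0.27 ≈ 30.3 rad/s.

ω ≈ 30.3 rad/s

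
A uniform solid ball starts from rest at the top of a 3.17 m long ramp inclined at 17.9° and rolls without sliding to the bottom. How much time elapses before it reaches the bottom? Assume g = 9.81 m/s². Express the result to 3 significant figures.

t ≈ 1.72 s

The moment of inertia is (2/5)MR², giving k ≡ I/(MR²) = 0.4.
Newton's second law down the slope: Mg sinθ − f = Ma. The torque equation fR = Iα (with α = a/R) gives f = kMa.
Hence a = g sinθ/(1+k) = 9.81×sin17.9°/1.4 = 2.154 m/s².
With constant a from rest, t = √(2L/a) = √(2·3.17/2.154) ≈ 1.72 s.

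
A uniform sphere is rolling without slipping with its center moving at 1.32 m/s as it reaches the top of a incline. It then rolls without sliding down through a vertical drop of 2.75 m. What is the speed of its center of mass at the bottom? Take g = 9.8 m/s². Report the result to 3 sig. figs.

v ≈ 6.34 m/s

For this body I = (2/5)MR², i.e. k = I/(MR²) = 0.4.
Since it rolls without slipping, ω = v/R and KE = ½Mv² + ½Iω² = ½(1+k)Mv² = (7/10)Mv².
Conserving energy between top and bottom: (7/10)Mv² = (7/10)Mv₀² + Mgh, hence v² = v₀² + 2gh/(1+k).
v = √(1.32² + 2×9.8×2.75/1.4) = √40.24 ≈ 6.34 m/s.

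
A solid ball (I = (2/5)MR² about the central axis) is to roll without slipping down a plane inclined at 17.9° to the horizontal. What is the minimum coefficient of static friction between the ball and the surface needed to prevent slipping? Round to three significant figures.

μ_min ≈ 0.0923

With I = (2/5)MR², the ratio k = I/(MR²) is 0.4.
Newton's second law down the slope: Mg sinθ − f = Ma. The torque equation fR = Iα (with α = a/R) gives f = kMa.
These give a = g sinθ/(1+k) and the required friction f = kMg sinθ/(1+k).
The normal force is N = Mg cosθ, so μ_min = f/N = k tanθ/(1+k).
μ_min = 0.4 × tan17.9° / 1.4 ≈ 0.0923.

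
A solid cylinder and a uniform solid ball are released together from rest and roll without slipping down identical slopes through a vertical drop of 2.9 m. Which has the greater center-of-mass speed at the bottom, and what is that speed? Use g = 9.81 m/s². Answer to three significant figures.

the uniform solid ball, at v ≈ 6.38 m/s

For rolling without slipping, Mgh = ½(1+k)Mv² where k = I/(MR²), so v = √(2gh/(1+k)).
Solid cylinder: k = 0.5, giving v = √(2×9.81×2.9/1.5) = 6.159 m/s.
Uniform solid ball: k = 0.4, giving v = √(2×9.81×2.9/1.4) = 6.375 m/s.
The smaller k wins: the uniform solid ball, at ≈ 6.38 m/s.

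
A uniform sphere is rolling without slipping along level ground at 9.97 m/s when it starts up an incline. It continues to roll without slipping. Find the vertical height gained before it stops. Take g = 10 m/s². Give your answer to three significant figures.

The moment of inertia is (2/5)MR², giving k ≡ I/(MR²) = 0.4.
Since it rolls without slipping, ω = v/R and KE = ½Mv² + ½Iω² = ½(1+k)Mv² = (7/10)Mv².
At the top the kinetic energy is zero, so (7/10)Mv₀² = Mgh.
Thus h = (1+k)v₀²/(2g) = 1.4 × 9.97² / (2 × 10) ≈ 6.96 m.

h ≈ 6.96 m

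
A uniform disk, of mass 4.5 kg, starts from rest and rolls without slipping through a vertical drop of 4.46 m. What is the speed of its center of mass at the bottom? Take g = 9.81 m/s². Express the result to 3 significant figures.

v ≈ 7.64 m/s

For this body I = (1/2)MR², i.e. k = I/(MR²) = 0.5.
Since it rolls without slipping, ω = v/R and KE = ½Mv² + ½Iω² = ½(1+k)Mv² = (3/4)Mv².
Setting Mgh = (3/4)Mv² gives v = √(2gh/(1+k)) = √(2·9.81·4.46/1.5) ≈ 7.64 m/s.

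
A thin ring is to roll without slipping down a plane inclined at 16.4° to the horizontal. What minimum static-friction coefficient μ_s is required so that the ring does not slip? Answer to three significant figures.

μ_min ≈ 0.147

The moment of inertia is MR², giving k ≡ I/(MR²) = 1.
Newton's second law down the slope: Mg sinθ − f = Ma. The torque equation fR = Iα (with α = a/R) gives f = kMa.
These give a = g sinθ/(1+k) and the required friction f = kMg sinθ/(1+k).
With N = Mg cosθ, the no-slip condition f ≤ μN gives μ_min = f/N = k tanθ/(1+k).
μ_min = 1 × tan16.4° / 2 ≈ 0.147.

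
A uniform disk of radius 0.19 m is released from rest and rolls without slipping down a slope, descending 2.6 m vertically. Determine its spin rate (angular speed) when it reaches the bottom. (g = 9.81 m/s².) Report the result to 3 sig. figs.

ω ≈ 30.7 rad/s

The moment of inertia is (1/2)MR², giving k ≡ I/(MR²) = 0.5.
Pure rolling means v = ωR; then KE = ½Mv² + ½I(v/R)² = ½(1+k)Mv² = (3/4)Mv².
Energy conservation Mgh = ½(1+k)Mv² gives v = √(2gh/(1+k)) = √(2 × 9.81 × 2.6 / 1.5) = 5.832 m/s.
The angular speed follows from ω = v/R = 5.832/0.19 ≈ 30.7 rad/s.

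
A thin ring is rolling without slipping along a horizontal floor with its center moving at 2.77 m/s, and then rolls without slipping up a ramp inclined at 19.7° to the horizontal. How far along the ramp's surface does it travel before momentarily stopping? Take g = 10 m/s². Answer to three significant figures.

d ≈ 2.28 m

For this body I = MR², i.e. k = I/(MR²) = 1.
The rolling condition ω = v/R makes the rotational term ½I(v/R)² = ½kMv², so KE_total = ½(1+k)Mv² = Mv².
Setting this equal to Mgh gives the vertical rise h = (1+k)v₀²/(2g) = 2×2.77²/(2×10) = 0.7673 m.
Along the incline, d = h/sinθ = 0.7673/sin19.7° ≈ 2.28 m.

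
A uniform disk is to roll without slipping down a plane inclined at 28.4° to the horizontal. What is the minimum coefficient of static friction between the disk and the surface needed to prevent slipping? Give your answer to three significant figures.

μ_min ≈ 0.180

With I = (1/2)MR², the ratio k = I/(MR²) is 0.5.
Translational: Mg sinθ − f = Ma. Rotational about the CM: fR = Iα = kMRa, so f = kMa.
These give a = g sinθ/(1+k) and the required friction f = kMg sinθ/(1+k).
The normal force is N = Mg cosθ, so μ_min = f/N = k tanθ/(1+k).
μ_min = 0.5 × tan28.4° / 1.5 ≈ 0.180.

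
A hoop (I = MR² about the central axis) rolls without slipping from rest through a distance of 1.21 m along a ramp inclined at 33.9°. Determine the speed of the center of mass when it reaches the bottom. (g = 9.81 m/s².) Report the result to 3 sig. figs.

With I = MR², the ratio k = I/(MR²) is 1.
Since it rolls without slipping, ω = v/R and KE = ½Mv² + ½Iω² = ½(1+k)Mv² = Mv².
The vertical drop is h = L sinθ = 1.21 × sin33.9° = 0.6749 m.
Energy conservation: Mgh = Mv², so v = √(2gh/(1+k)) = √(2 × 9.81 × 0.6749 / 2) ≈ 2.57 m/s.

v ≈ 2.57 m/s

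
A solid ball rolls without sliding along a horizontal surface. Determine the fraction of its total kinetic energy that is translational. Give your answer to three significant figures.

With I = (2/5)MR², the ratio k = I/(MR²) is 0.4.
Since ω = v/R, the translational part is ½Mv² and the rotational part is ½I(v/R)² = ½kMv²; the total is ½(1+k)Mv².
The translational fraction is therefore 1/(1+k) = 1/1.4 ≈ 0.714.

fraction ≈ 0.714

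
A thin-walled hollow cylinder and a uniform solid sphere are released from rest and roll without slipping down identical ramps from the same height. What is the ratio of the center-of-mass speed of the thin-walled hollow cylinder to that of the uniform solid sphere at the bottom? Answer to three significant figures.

Each satisfies Mgh = ½(1+k)Mv² with k = I/(MR²), so v ∝ 1/√(1+k).
For the thin-walled hollow cylinder k = 1; for the uniform solid sphere k = 0.4.
v₁/v₂ = √((1+k₂)/(1+k₁)) = √(1.4/2) ≈ 0.837.

v_ratio ≈ 0.837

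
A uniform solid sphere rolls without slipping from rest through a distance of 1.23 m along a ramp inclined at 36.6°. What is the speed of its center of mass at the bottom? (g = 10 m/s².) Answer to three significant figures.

The moment of inertia is (2/5)MR², giving k ≡ I/(MR²) = 0.4.
Pure rolling means v = ωR; then KE = ½Mv² + ½I(v/R)² = ½(1+k)Mv² = (7/10)Mv².
The vertical drop is h = L sinθ = 1.23 × sin36.6° = 0.7334 m.
Setting Mgh = (7/10)Mv² gives v = √(2gh/(1+k)) = √(2·10·0.7334/1.4) ≈ 3.24 m/s.

v ≈ 3.24 m/s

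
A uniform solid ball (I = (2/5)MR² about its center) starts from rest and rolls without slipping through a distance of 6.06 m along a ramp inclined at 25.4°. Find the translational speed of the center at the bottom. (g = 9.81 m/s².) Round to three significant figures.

With I = (2/5)MR², the ratio k = I/(MR²) is 0.4.
The rolling condition ω = v/R makes the rotational term ½I(v/R)² = ½kMv², so KE_total = ½(1+k)Mv² = (7/10)Mv².
The vertical drop is h = L sinθ = 6.06 × sin25.4° = 2.599 m.
Setting Mgh = (7/10)Mv² gives v = √(2gh/(1+k)) = √(2·9.81·2.599/1.4) ≈ 6.04 m/s.

v ≈ 6.04 m/s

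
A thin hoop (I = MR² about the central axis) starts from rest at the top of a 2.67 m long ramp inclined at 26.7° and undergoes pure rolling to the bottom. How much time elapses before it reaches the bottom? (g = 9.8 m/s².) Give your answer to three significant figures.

t ≈ 1.56 s

The moment of inertia is MR², giving k ≡ I/(MR²) = 1.
Along the incline Mg sinθ − f = Ma, and torque about the center fR = Iα = kMR²(a/R) gives f = kMa.
Hence a = g sinθ/(1+k) = 9.8×sin26.7°/2 = 2.202 m/s².
Starting from rest, L = ½at², so t = √(2L/a) = √(2×2.67/2.202) ≈ 1.56 s.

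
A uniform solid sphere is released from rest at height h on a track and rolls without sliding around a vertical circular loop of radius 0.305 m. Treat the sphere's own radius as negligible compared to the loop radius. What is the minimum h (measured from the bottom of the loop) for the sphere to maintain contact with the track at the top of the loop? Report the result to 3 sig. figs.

h_min ≈ 0.824 m

For this body I = (2/5)MR², i.e. k = I/(MR²) = 0.4.
At the top of the loop, the minimum-contact condition is Mg = Mv_top²/r, so v_top² = gr.
With ω = v/R, the kinetic energy at speed v is ½(1+k)Mv² = (7/10)Mv².
Energy conservation from release (height h) to the top (height 2r): Mgh = Mg(2r) + (7/10)M·gr.
Thus h_min = 2r + (1+k)r/2 = r(2 + 1.4/2) = 0.305 × 2.7 ≈ 0.824 m.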